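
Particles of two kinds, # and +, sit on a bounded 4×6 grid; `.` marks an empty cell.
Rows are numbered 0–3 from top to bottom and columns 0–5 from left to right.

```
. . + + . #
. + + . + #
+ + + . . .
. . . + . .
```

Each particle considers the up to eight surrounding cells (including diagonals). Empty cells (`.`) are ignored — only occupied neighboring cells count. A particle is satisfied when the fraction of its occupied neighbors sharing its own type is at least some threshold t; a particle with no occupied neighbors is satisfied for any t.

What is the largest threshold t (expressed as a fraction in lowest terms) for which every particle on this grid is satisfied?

Row 0: (0,2)+ 3/3 · (0,3)+ 3/3 · (0,5)# 1/2
Row 1: (1,1)+ 5/5 · (1,2)+ 5/5 · (1,4)+ 1/3 · (1,5)# 1/2
Row 2: (2,0)+ 2/2 · (2,1)+ 4/4 · (2,2)+ 4/4
Row 3: (3,3)+ 1/1
The smallest same-type fraction is 1/3 at (1,4), which reduces to 1/3. Any threshold above that leaves this particle unsatisfied.

1/3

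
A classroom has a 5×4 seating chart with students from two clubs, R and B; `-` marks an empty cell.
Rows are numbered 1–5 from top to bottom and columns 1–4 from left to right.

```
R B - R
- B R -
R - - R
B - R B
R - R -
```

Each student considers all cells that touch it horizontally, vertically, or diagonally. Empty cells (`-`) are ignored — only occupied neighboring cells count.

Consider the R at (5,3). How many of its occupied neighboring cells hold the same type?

Occupied neighbors of (5,3): (4,3)=R, (4,4)=B.
Same type (R): 1 of 2.

1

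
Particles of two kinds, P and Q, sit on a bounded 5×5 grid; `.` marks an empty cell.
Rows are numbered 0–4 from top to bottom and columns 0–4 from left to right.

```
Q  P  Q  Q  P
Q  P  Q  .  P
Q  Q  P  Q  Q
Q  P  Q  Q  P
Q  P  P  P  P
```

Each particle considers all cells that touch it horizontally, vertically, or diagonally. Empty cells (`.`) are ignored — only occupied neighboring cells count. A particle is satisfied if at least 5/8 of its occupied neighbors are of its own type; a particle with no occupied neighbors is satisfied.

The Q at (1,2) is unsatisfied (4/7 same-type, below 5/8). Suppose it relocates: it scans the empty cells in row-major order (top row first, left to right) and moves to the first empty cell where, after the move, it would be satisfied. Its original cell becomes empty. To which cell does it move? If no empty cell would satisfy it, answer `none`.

Vacating (1,2). Empty cells in order:
  (1,3): 4/7 same-type → still unsatisfied.

none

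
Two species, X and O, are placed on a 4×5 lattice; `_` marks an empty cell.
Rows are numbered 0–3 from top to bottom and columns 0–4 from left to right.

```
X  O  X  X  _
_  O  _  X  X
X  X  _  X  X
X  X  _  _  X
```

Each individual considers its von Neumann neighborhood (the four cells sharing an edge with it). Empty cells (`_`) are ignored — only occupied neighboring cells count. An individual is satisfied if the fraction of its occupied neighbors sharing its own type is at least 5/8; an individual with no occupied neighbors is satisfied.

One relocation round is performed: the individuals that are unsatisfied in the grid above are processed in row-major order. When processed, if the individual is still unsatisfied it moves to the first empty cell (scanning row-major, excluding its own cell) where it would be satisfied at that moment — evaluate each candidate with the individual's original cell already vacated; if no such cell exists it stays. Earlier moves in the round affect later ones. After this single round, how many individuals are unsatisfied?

Initially unsatisfied (in order): (0,0), (0,1), (0,2), (1,1).
  (0,0) → (0,4).
  (0,1) → (0,0).
  (0,2): now satisfied by earlier moves; stays.
  (1,1): no empty cell satisfies it; stays.
Resulting grid:
O _ X X X
_ O _ X X
X X _ X X
X X _ _ X
Unsatisfied now: (1,1).

1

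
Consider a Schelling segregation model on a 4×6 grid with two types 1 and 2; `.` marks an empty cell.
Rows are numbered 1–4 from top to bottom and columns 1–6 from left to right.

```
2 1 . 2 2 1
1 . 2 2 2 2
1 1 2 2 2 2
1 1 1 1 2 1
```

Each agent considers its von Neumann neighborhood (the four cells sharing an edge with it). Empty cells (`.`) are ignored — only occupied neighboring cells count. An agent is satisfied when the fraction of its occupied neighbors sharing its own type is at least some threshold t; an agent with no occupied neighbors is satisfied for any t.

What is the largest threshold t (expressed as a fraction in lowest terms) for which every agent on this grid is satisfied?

Row 1: (1,1)2 0/2 · (1,2)1 0/1 · (1,4)2 2/2 · (1,5)2 2/3 · (1,6)1 0/2
Row 2: (2,1)1 1/2 · (2,3)2 2/2 · (2,4)2 4/4 · (2,5)2 4/4 · (2,6)2 2/3
Row 3: (3,1)1 3/3 · (3,2)1 2/3 · (3,3)2 2/4 · (3,4)2 3/4 · (3,5)2 4/4 · (3,6)2 2/3
Row 4: (4,1)1 2/2 · (4,2)1 3/3 · (4,3)1 2/3 · (4,4)1 1/3 · (4,5)2 1/3 · (4,6)1 0/2
The smallest same-type fraction is 0/2 at (1,1), which reduces to 0/1. Any threshold above that leaves this agent unsatisfied.

0/1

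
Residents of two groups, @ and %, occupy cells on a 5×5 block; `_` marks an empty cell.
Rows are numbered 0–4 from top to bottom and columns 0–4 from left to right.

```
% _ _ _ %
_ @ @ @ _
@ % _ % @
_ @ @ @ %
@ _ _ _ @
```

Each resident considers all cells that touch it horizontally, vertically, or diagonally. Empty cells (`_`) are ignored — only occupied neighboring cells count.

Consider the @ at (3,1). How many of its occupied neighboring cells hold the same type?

3

Occupied neighbors of (3,1): (2,0)=@, (2,1)=%, (3,2)=@, (4,0)=@.
Same type (@): 3 of 4.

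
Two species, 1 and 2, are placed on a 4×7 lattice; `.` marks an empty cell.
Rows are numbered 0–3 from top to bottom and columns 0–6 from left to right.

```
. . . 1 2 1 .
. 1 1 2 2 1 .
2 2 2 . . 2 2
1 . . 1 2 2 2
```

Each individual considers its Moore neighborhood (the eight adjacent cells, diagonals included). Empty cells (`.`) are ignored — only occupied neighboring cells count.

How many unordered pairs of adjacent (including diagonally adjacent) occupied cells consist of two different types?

Scan each occupied cell's neighbors to the right and below (and the two forward diagonals) so each pair is counted once.
Row 0: 1(0,3)–2(0,4)≠ 1(0,3)–2(1,3)≠ 1(0,3)–2(1,4)≠ 1(0,3)–1(1,2)= 2(0,4)–1(0,5)≠ 2(0,4)–2(1,4)= 2(0,4)–1(1,5)≠ 2(0,4)–2(1,3)= 1(0,5)–1(1,5)= 1(0,5)–2(1,4)≠  → 6/10 unlike.
Row 1: 1(1,1)–1(1,2)= 1(1,1)–2(2,1)≠ 1(1,1)–2(2,2)≠ 1(1,1)–2(2,0)≠ 1(1,2)–2(1,3)≠ 1(1,2)–2(2,2)≠ 1(1,2)–2(2,1)≠ 2(1,3)–2(1,4)= 2(1,3)–2(2,2)= 2(1,4)–1(1,5)≠ 2(1,4)–2(2,5)= 1(1,5)–2(2,5)≠ 1(1,5)–2(2,6)≠  → 9/13 unlike.
Row 2: 2(2,0)–2(2,1)= 2(2,0)–1(3,0)≠ 2(2,1)–2(2,2)= 2(2,1)–1(3,0)≠ 2(2,2)–1(3,3)≠ 2(2,5)–2(2,6)= 2(2,5)–2(3,5)= 2(2,5)–2(3,6)= 2(2,5)–2(3,4)= 2(2,6)–2(3,6)= 2(2,6)–2(3,5)=  → 3/11 unlike.
Row 3: 1(3,3)–2(3,4)≠ 2(3,4)–2(3,5)= 2(3,5)–2(3,6)=  → 1/3 unlike.
Total adjacent occupied pairs: 37; unlike-type pairs: 19.

19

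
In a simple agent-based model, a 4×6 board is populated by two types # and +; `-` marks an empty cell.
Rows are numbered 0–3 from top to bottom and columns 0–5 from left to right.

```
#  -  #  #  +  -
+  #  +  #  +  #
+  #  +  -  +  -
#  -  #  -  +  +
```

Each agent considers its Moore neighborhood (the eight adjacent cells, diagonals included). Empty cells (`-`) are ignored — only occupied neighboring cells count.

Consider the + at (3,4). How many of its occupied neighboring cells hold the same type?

2

Occupied neighbors of (3,4): (2,4)=+, (3,5)=+.
Same type (+): 2 of 2.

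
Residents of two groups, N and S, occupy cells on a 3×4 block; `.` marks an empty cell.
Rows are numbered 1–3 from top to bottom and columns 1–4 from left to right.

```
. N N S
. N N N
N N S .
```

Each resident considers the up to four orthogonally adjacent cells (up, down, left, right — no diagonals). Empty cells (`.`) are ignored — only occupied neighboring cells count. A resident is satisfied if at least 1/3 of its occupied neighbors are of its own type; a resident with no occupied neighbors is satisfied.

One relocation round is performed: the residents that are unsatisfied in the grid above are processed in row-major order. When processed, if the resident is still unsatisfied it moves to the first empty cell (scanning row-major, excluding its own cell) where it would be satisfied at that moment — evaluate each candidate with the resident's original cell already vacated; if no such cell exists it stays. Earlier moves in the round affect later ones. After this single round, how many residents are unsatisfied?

Initially unsatisfied (in order): (1,4), (3,3).
  (1,4) → (3,4).
  (3,3): now satisfied by earlier moves; stays.
Resulting grid:
. N N .
. N N N
N N S S
All satisfied now.

0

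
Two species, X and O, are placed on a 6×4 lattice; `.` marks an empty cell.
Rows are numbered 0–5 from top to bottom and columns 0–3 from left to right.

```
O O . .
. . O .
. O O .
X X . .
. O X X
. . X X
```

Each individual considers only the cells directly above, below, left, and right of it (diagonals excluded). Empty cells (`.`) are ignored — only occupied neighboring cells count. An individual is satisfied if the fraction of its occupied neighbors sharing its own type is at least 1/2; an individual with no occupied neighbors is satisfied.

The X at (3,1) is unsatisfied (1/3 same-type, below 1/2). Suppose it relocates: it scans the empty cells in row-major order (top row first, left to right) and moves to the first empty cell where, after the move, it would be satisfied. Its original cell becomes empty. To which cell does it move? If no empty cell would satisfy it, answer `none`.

Vacating (3,1). Empty cells in order:
  (0,2): 0/2 same-type → still unsatisfied.
  (0,3): 0/0 same-type → satisfied — stop here.

(0,3)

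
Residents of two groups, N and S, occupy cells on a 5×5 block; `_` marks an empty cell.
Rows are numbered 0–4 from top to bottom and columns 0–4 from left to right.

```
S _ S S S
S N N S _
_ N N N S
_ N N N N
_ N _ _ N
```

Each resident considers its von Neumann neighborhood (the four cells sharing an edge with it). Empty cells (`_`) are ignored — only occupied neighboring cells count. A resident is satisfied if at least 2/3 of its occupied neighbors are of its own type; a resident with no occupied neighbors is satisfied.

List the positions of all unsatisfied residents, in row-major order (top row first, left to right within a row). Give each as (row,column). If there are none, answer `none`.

(0,2), (1,0), (1,2), (1,3), (2,3), (2,4)

Row 0: (0,0)S 1/1 ✓ · (0,2)S 1/2 ✗ · (0,3)S 3/3 ✓ · (0,4)S 1/1 ✓
Row 1: (1,0)S 1/2 ✗ · (1,1)N 2/3 ✓ · (1,2)N 2/4 ✗ · (1,3)S 1/3 ✗
Row 2: (2,1)N 3/3 ✓ · (2,2)N 4/4 ✓ · (2,3)N 2/4 ✗ · (2,4)S 0/2 ✗
Row 3: (3,1)N 3/3 ✓ · (3,2)N 3/3 ✓ · (3,3)N 3/3 ✓ · (3,4)N 2/3 ✓
Row 4: (4,1)N 1/1 ✓ · (4,4)N 1/1 ✓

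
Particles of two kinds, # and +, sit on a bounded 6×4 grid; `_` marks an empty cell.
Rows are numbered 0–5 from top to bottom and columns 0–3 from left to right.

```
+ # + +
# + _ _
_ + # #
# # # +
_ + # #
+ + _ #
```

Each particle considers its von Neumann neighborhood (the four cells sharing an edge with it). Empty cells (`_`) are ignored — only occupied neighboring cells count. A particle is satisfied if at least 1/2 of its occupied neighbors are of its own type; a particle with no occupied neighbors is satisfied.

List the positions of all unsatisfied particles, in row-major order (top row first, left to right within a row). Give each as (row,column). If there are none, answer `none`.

Row 0: (0,0)+ 0/2 ✗ · (0,1)# 0/3 ✗ · (0,2)+ 1/2 ✓ · (0,3)+ 1/1 ✓
Row 1: (1,0)# 0/2 ✗ · (1,1)+ 1/3 ✗
Row 2: (2,1)+ 1/3 ✗ · (2,2)# 2/3 ✓ · (2,3)# 1/2 ✓
Row 3: (3,0)# 1/1 ✓ · (3,1)# 2/4 ✓ · (3,2)# 3/4 ✓ · (3,3)+ 0/3 ✗
Row 4: (4,1)+ 1/3 ✗ · (4,2)# 2/3 ✓ · (4,3)# 2/3 ✓
Row 5: (5,0)+ 1/1 ✓ · (5,1)+ 2/2 ✓ · (5,3)# 1/1 ✓

(0,0), (0,1), (1,0), (1,1), (2,1), (3,3), (4,1)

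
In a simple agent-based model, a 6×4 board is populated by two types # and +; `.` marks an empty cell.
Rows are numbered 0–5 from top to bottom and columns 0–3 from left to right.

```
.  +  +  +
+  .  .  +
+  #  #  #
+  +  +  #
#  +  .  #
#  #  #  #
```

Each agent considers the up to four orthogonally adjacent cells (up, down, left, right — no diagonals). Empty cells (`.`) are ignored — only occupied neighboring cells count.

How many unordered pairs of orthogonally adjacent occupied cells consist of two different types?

8

Scan each occupied cell's neighbors to the right and below so each pair is counted once.
Row 0: +(0,1)–+(0,2)= +(0,2)–+(0,3)= +(0,3)–+(1,3)=  → 0/3 unlike.
Row 1: +(1,0)–+(2,0)= +(1,3)–#(2,3)≠  → 1/2 unlike.
Row 2: +(2,0)–#(2,1)≠ +(2,0)–+(3,0)= #(2,1)–#(2,2)= #(2,1)–+(3,1)≠ #(2,2)–#(2,3)= #(2,2)–+(3,2)≠ #(2,3)–#(3,3)=  → 3/7 unlike.
Row 3: +(3,0)–+(3,1)= +(3,0)–#(4,0)≠ +(3,1)–+(3,2)= +(3,1)–+(4,1)= +(3,2)–#(3,3)≠ #(3,3)–#(4,3)=  → 2/6 unlike.
Row 4: #(4,0)–+(4,1)≠ #(4,0)–#(5,0)= +(4,1)–#(5,1)≠ #(4,3)–#(5,3)=  → 2/4 unlike.
Row 5: #(5,0)–#(5,1)= #(5,1)–#(5,2)= #(5,2)–#(5,3)=  → 0/3 unlike.
Total adjacent occupied pairs: 25; unlike-type pairs: 8.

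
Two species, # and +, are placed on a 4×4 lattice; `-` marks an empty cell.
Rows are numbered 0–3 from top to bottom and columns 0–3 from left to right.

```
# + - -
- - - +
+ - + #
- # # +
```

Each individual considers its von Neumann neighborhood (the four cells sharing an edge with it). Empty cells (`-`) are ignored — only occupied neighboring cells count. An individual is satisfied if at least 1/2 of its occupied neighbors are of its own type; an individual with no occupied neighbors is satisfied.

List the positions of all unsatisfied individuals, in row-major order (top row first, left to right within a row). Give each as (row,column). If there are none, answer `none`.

(0,0)# 0/1 not
(0,1)+ 0/1 not
(1,3)+ 0/1 not
(2,0)+ 0/0 satisfied
(2,2)+ 0/2 not
(2,3)# 0/3 not
(3,1)# 1/1 satisfied
(3,2)# 1/3 not
(3,3)+ 0/2 not

(0,0), (0,1), (1,3), (2,2), (2,3), (3,2), (3,3)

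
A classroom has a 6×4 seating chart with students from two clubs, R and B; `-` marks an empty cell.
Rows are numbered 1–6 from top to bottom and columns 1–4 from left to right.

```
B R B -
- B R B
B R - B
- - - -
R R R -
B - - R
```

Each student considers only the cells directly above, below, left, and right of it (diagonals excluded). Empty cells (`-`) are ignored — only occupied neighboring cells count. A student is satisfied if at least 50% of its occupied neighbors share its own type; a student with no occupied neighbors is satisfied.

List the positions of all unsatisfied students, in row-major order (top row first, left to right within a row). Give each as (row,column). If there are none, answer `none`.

(1,1)B 0/1 unhappy
(1,2)R 0/3 unhappy
(1,3)B 0/2 unhappy
(2,2)B 0/3 unhappy
(2,3)R 0/3 unhappy
(2,4)B 1/2 ok
(3,1)B 0/1 unhappy
(3,2)R 0/2 unhappy
(3,4)B 1/1 ok
(5,1)R 1/2 ok
(5,2)R 2/2 ok
(5,3)R 1/1 ok
(6,1)B 0/1 unhappy
(6,4)R 0/0 ok

(1,1), (1,2), (1,3), (2,2), (2,3), (3,1), (3,2), (6,1)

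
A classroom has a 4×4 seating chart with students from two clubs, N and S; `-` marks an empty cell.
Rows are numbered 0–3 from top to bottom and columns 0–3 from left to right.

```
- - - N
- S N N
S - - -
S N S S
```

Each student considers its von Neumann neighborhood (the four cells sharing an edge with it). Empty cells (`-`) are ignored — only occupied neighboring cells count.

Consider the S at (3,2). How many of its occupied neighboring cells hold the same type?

1

Occupied neighbors of (3,2): (3,1)=N, (3,3)=S.
Same type (S): 1 of 2.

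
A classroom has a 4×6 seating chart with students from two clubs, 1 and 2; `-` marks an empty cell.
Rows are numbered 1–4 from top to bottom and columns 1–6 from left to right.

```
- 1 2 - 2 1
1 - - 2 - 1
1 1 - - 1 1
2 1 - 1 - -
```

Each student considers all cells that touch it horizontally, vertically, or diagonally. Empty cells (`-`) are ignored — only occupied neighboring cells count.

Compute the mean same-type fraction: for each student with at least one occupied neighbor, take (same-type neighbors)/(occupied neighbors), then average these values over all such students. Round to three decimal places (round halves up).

Row 1: (1,2)1 1/2 · (1,3)2 1/2 · (1,5)2 1/3 · (1,6)1 1/2
Row 2: (2,1)1 3/3 · (2,4)2 2/3 · (2,6)1 3/4
Row 3: (3,1)1 3/4 · (3,2)1 3/4 · (3,5)1 3/4 · (3,6)1 2/2
Row 4: (4,1)2 0/3 · (4,2)1 2/3 · (4,4)1 1/1
Sum over 14 students: 1/2 + 1/2 + 1/3 + 1/2 + 3/3 + 2/3 + 3/4 + 3/4 + 3/4 + 3/4 + 2/2 + 0/3 + 2/3 + 1/1 = 55/6; mean = 55/6 ÷ 14 = 55/84 = 0.654761… → 0.655.

0.655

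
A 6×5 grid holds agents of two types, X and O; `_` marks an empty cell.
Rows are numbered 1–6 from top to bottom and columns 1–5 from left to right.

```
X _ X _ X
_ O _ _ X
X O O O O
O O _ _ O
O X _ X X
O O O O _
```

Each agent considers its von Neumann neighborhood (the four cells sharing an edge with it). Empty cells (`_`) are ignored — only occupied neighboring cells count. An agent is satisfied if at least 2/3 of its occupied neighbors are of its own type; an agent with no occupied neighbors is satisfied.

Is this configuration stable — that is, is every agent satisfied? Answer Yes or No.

Row 1: (1,1)X 0/0 ✓ · (1,3)X 0/0 ✓ · (1,5)X 1/1 ✓
Row 2: (2,2)O 1/1 ✓ · (2,5)X 1/2 ✗
Row 3: (3,1)X 0/2 ✗ · (3,2)O 3/4 ✓ · (3,3)O 2/2 ✓ · (3,4)O 2/2 ✓ · (3,5)O 2/3 ✓
Row 4: (4,1)O 2/3 ✓ · (4,2)O 2/3 ✓ · (4,5)O 1/2 ✗
Row 5: (5,1)O 2/3 ✓ · (5,2)X 0/3 ✗ · (5,4)X 1/2 ✗ · (5,5)X 1/2 ✗
Row 6: (6,1)O 2/2 ✓ · (6,2)O 2/3 ✓ · (6,3)O 2/2 ✓ · (6,4)O 1/2 ✗
For instance (2,5) has only 1/2 same-type neighbors, below 2/3.

No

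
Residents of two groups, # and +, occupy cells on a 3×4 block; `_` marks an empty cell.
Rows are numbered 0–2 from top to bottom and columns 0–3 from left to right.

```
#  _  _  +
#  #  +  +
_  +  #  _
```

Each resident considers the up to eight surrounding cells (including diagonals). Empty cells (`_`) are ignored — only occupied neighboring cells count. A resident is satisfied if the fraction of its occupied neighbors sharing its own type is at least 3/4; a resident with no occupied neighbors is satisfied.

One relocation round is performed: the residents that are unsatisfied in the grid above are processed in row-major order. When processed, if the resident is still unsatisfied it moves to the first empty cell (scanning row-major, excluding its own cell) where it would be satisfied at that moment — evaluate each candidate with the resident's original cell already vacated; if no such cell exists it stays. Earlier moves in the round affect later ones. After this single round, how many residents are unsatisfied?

1

Initially unsatisfied (in order): (1,0), (1,1), (1,2), (1,3), (2,1), (2,2).
  (1,0): no empty cell satisfies it; stays.
  (1,1): no empty cell satisfies it; stays.
  (1,2): no empty cell satisfies it; stays.
  (1,3): no empty cell satisfies it; stays.
  (2,1) → (0,2).
  (2,2) → (2,0).
Resulting grid:
# _ + +
# # + +
# _ _ _
Unsatisfied now: (1,1).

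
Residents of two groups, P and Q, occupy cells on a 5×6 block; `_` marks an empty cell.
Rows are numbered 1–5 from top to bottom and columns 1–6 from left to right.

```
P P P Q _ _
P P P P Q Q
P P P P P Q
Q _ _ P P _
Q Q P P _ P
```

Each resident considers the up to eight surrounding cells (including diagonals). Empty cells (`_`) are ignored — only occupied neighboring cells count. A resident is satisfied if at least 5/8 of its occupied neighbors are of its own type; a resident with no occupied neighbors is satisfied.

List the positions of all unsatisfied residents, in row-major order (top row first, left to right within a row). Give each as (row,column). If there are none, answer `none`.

(1,1)P 3/3 ✓
(1,2)P 5/5 ✓
(1,3)P 4/5 ✓
(1,4)Q 1/4 ✗
(2,1)P 5/5 ✓
(2,2)P 8/8 ✓
(2,3)P 7/8 ✓
(2,4)P 5/7 ✓
(2,5)Q 3/6 ✗
(2,6)Q 2/3 ✓
(3,1)P 3/4 ✓
(3,2)P 5/6 ✓
(3,3)P 6/6 ✓
(3,4)P 6/7 ✓
(3,5)P 4/7 ✗
(3,6)Q 2/4 ✗
(4,1)Q 2/4 ✗
(4,4)P 6/6 ✓
(4,5)P 5/6 ✓
(5,1)Q 2/2 ✓
(5,2)Q 2/3 ✓
(5,3)P 2/3 ✓
(5,4)P 3/3 ✓
(5,6)P 1/1 ✓

(1,4), (2,5), (3,5), (3,6), (4,1)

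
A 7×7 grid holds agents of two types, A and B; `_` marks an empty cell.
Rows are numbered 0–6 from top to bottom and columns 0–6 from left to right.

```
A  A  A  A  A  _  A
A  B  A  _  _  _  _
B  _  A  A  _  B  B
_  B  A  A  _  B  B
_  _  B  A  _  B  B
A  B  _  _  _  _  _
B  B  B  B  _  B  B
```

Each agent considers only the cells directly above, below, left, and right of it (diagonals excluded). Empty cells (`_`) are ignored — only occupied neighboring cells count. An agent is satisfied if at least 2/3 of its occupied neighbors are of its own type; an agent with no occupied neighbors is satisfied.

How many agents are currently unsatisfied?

Row 0: (0,0)A 2/2 satisfied · (0,1)A 2/3 satisfied · (0,2)A 3/3 satisfied · (0,3)A 2/2 satisfied · (0,4)A 1/1 satisfied · (0,6)A 0/0 satisfied
Row 1: (1,0)A 1/3 not · (1,1)B 0/3 not · (1,2)A 2/3 satisfied
Row 2: (2,0)B 0/1 not · (2,2)A 3/3 satisfied · (2,3)A 2/2 satisfied · (2,5)B 2/2 satisfied · (2,6)B 2/2 satisfied
Row 3: (3,1)B 0/1 not · (3,2)A 2/4 not · (3,3)A 3/3 satisfied · (3,5)B 3/3 satisfied · (3,6)B 3/3 satisfied
Row 4: (4,2)B 0/2 not · (4,3)A 1/2 not · (4,5)B 2/2 satisfied · (4,6)B 2/2 satisfied
Row 5: (5,0)A 0/2 not · (5,1)B 1/2 not
Row 6: (6,0)B 1/2 not · (6,1)B 3/3 satisfied · (6,2)B 2/2 satisfied · (6,3)B 1/1 satisfied · (6,5)B 1/1 satisfied · (6,6)B 1/1 satisfied
Unsatisfied: (1,0), (1,1), (2,0), (3,1), (3,2), (4,2), (4,3), (5,0), (5,1), (6,0) — 10 in total.

10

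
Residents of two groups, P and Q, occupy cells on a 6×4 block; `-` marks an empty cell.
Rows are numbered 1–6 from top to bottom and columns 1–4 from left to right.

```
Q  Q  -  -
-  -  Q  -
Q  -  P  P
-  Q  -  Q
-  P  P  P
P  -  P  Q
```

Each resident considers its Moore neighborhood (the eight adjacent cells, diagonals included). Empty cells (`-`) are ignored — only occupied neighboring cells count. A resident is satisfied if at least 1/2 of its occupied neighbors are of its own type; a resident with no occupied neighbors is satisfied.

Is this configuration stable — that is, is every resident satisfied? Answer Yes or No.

No

Row 1: (1,1)Q 1/1 ok · (1,2)Q 2/2 ok
Row 2: (2,3)Q 1/3 unhappy
Row 3: (3,1)Q 1/1 ok · (3,3)P 1/4 unhappy · (3,4)P 1/3 unhappy
Row 4: (4,2)Q 1/4 unhappy · (4,4)Q 0/4 unhappy
Row 5: (5,2)P 3/4 ok · (5,3)P 3/6 ok · (5,4)P 2/4 ok
Row 6: (6,1)P 1/1 ok · (6,3)P 3/4 ok · (6,4)Q 0/3 unhappy
For instance (2,3) has only 1/3 same-type neighbors, below 1/2.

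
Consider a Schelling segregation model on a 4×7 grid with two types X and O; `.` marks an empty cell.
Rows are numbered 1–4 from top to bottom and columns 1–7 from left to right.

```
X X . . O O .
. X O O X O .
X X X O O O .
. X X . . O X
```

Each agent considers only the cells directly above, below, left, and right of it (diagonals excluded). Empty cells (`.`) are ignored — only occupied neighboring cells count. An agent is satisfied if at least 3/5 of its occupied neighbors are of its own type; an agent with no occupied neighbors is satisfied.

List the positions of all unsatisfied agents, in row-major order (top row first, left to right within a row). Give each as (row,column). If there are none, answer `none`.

(1,1)X 1/1 ok
(1,2)X 2/2 ok
(1,5)O 1/2 unhappy
(1,6)O 2/2 ok
(2,2)X 2/3 ok
(2,3)O 1/3 unhappy
(2,4)O 2/3 ok
(2,5)X 0/4 unhappy
(2,6)O 2/3 ok
(3,1)X 1/1 ok
(3,2)X 4/4 ok
(3,3)X 2/4 unhappy
(3,4)O 2/3 ok
(3,5)O 2/3 ok
(3,6)O 3/3 ok
(4,2)X 2/2 ok
(4,3)X 2/2 ok
(4,6)O 1/2 unhappy
(4,7)X 0/1 unhappy

(1,5), (2,3), (2,5), (3,3), (4,6), (4,7)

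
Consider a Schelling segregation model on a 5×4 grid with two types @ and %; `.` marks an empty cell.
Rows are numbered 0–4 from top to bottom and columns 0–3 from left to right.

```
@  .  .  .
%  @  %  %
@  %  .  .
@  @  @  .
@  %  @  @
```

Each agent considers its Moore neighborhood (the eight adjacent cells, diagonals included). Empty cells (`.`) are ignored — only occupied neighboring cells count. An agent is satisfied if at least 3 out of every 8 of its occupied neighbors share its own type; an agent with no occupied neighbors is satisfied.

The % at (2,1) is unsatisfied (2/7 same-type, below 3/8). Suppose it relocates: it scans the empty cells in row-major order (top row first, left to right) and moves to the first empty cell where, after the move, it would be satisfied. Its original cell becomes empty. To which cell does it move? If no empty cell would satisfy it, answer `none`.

Vacating (2,1). Empty cells in order:
  (0,1): 2/4 same-type → satisfied — stop here.

(0,1)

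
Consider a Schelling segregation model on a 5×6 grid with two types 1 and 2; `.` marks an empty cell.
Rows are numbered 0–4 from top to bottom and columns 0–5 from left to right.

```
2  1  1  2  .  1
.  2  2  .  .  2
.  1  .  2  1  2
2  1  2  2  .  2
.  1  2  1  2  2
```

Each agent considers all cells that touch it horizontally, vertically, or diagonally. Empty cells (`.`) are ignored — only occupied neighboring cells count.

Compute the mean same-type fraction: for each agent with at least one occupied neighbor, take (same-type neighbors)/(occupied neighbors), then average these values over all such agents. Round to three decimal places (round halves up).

0.409

Row 0: (0,0)2 1/2 · (0,1)1 1/4 · (0,2)1 1/4 · (0,3)2 1/2 · (0,5)1 0/1
Row 1: (1,1)2 2/5 · (1,2)2 3/6 · (1,5)2 1/3
Row 2: (2,1)1 1/5 · (2,3)2 3/4 · (2,4)1 0/5 · (2,5)2 2/3
Row 3: (3,0)2 0/3 · (3,1)1 2/5 · (3,2)2 3/7 · (3,3)2 4/6 · (3,5)2 3/4
Row 4: (4,1)1 1/4 · (4,2)2 2/5 · (4,3)1 0/4 · (4,4)2 3/4 · (4,5)2 2/2
Sum over 22 agents: 1/2 + 1/4 + 1/4 + 1/2 + 0/1 + 2/5 + 3/6 + 1/3 + 1/5 + 3/4 + 0/5 + 2/3 + 0/3 + 2/5 + 3/7 + 4/6 + 3/4 + 1/4 + 2/5 + 0/4 + 3/4 + 2/2 = 1889/210; mean = 1889/210 ÷ 22 = 1889/4620 = 0.408874… → 0.409.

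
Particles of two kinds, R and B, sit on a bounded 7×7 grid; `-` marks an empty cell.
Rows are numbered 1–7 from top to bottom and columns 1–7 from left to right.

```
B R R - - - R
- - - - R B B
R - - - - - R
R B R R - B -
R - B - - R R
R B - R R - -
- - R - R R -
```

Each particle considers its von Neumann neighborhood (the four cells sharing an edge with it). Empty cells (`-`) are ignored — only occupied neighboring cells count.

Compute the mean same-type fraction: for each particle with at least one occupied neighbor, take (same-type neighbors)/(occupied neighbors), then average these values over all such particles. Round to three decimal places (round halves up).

0.514

(1,1)B 0/1
(1,2)R 1/2
(1,3)R 1/1
(1,7)R 0/1
(2,5)R 0/1
(2,6)B 1/2
(2,7)B 1/3
(3,1)R 1/1
(3,7)R 0/1
(4,1)R 2/3
(4,2)B 0/2
(4,3)R 1/3
(4,4)R 1/1
(4,6)B 0/1
(5,1)R 2/2
(5,3)B 0/1
(5,6)R 1/2
(5,7)R 1/1
(6,1)R 1/2
(6,2)B 0/1
(6,4)R 1/1
(6,5)R 2/2
(7,3)R — no occupied neighbors
(7,5)R 2/2
(7,6)R 1/1
Sum over 24 particles: 0/1 + 1/2 + 1/1 + 0/1 + 0/1 + 1/2 + 1/3 + 1/1 + 0/1 + 2/3 + 0/2 + 1/3 + 1/1 + 0/1 + 2/2 + 0/1 + 1/2 + 1/1 + 1/2 + 0/1 + 1/1 + 2/2 + 2/2 + 1/1 = 37/3; mean = 37/3 ÷ 24 = 37/72 = 0.513888… → 0.514.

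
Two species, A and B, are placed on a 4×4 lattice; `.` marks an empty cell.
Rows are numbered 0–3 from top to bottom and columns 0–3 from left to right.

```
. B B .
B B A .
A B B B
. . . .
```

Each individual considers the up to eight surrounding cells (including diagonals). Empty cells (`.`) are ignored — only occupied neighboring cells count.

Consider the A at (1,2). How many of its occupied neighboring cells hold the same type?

0

Occupied neighbors of (1,2): (0,1)=B, (0,2)=B, (1,1)=B, (2,1)=B, (2,2)=B, (2,3)=B.
Same type (A): 0 of 6.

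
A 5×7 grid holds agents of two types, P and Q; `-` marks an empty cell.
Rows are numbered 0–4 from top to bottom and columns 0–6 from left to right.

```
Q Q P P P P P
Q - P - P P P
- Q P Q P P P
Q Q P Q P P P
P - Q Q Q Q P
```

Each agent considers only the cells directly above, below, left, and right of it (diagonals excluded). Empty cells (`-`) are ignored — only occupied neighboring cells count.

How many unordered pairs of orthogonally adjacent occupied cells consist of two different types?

Scan each occupied cell's neighbors to the right and below so each pair is counted once.
From row 0: 1 unlike of 11 pairs (running 1/11).
From row 1: 0 unlike of 6 pairs (running 1/17).
From row 2: 3 unlike of 11 pairs (running 4/28).
From row 3: 7 unlike of 12 pairs (running 11/40).
From row 4: 1 unlike of 4 pairs (running 12/44).
Total adjacent occupied pairs: 44; unlike-type pairs: 12.

12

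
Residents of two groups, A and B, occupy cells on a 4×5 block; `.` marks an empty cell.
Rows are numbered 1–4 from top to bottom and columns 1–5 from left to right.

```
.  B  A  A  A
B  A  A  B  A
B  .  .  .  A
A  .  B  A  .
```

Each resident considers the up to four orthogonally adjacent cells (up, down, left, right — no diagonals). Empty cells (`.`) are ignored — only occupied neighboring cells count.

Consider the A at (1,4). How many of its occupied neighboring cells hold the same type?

2

Occupied neighbors of (1,4): (2,4)=B, (1,3)=A, (1,5)=A.
Same type (A): 2 of 3.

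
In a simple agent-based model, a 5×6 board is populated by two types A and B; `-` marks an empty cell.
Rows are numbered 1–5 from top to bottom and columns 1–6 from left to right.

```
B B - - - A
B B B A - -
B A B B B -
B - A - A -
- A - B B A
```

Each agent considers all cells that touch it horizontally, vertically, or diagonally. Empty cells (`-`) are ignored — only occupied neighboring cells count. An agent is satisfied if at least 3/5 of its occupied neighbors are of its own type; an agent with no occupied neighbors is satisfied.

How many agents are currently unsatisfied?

12

Row 1: (1,1)B 3/3 satisfied · (1,2)B 4/4 satisfied · (1,6)A 0/0 satisfied
Row 2: (2,1)B 4/5 satisfied · (2,2)B 6/7 satisfied · (2,3)B 4/6 satisfied · (2,4)A 0/4 not
Row 3: (3,1)B 3/4 satisfied · (3,2)A 1/7 not · (3,3)B 3/6 not · (3,4)B 3/6 not · (3,5)B 1/3 not
Row 4: (4,1)B 1/3 not · (4,3)A 2/5 not · (4,5)A 1/5 not
Row 5: (5,2)A 1/2 not · (5,4)B 1/3 not · (5,5)B 1/3 not · (5,6)A 1/2 not
Unsatisfied: (2,4), (3,2), (3,3), (3,4), (3,5), (4,1), (4,3), (4,5), (5,2), (5,4), (5,5), (5,6) — 12 in total.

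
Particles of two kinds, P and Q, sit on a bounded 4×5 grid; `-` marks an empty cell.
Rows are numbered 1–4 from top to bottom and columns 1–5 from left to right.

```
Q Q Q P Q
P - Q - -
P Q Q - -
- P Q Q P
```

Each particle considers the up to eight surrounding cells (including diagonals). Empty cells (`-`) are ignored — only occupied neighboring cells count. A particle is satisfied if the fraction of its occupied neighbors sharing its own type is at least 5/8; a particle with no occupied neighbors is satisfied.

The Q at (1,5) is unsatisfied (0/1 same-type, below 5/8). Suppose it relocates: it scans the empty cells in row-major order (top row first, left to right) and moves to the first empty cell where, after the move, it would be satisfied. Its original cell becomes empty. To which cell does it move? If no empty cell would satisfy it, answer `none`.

(2,2)

Vacating (1,5). Empty cells in order:
  (2,2): 6/8 same-type → satisfied — stop here.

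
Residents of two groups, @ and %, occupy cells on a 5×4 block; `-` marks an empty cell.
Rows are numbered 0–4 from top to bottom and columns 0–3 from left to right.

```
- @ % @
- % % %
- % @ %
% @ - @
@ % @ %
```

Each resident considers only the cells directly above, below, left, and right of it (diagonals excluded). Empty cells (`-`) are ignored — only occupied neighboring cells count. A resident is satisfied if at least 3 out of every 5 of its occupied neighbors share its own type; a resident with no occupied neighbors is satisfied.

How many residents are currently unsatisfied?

Row 0: (0,1)@ 0/2 ✗ · (0,2)% 1/3 ✗ · (0,3)@ 0/2 ✗
Row 1: (1,1)% 2/3 ✓ · (1,2)% 3/4 ✓ · (1,3)% 2/3 ✓
Row 2: (2,1)% 1/3 ✗ · (2,2)@ 0/3 ✗ · (2,3)% 1/3 ✗
Row 3: (3,0)% 0/2 ✗ · (3,1)@ 0/3 ✗ · (3,3)@ 0/2 ✗
Row 4: (4,0)@ 0/2 ✗ · (4,1)% 0/3 ✗ · (4,2)@ 0/2 ✗ · (4,3)% 0/2 ✗
Unsatisfied: (0,1), (0,2), (0,3), (2,1), (2,2), (2,3), (3,0), (3,1), (3,3), (4,0), (4,1), (4,2), (4,3) — 13 in total.

13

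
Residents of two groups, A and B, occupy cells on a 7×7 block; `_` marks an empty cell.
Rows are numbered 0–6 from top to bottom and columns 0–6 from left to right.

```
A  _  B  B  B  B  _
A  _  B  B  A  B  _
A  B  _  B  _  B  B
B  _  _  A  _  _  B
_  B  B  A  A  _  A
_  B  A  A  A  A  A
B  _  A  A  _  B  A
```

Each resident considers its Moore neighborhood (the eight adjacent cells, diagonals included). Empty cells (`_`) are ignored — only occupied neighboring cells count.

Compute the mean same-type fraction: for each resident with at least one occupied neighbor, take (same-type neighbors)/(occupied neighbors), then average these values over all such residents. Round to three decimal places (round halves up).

0.704

Row 0: (0,0)A 1/1 · (0,2)B 3/3 · (0,3)B 4/5 · (0,4)B 4/5 · (0,5)B 2/3
Row 1: (1,0)A 2/3 · (1,2)B 5/5 · (1,3)B 5/6 · (1,4)A 0/7 · (1,5)B 4/5
Row 2: (2,0)A 1/3 · (2,1)B 2/4 · (2,3)B 2/4 · (2,5)B 3/4 · (2,6)B 3/3
Row 3: (3,0)B 2/3 · (3,3)A 2/4 · (3,6)B 2/3
Row 4: (4,1)B 3/4 · (4,2)B 2/6 · (4,3)A 5/6 · (4,4)A 5/5 · (4,6)A 2/3
Row 5: (5,1)B 3/5 · (5,2)A 4/7 · (5,3)A 6/7 · (5,4)A 5/6 · (5,5)A 5/6 · (5,6)A 3/4
Row 6: (6,0)B 1/1 · (6,2)A 3/4 · (6,3)A 4/4 · (6,5)B 0/4 · (6,6)A 2/3
Sum over 34 residents: 1/1 + 3/3 + 4/5 + 4/5 + 2/3 + 2/3 + 5/5 + 5/6 + 0/7 + 4/5 + 1/3 + 2/4 + 2/4 + 3/4 + 3/3 + 2/3 + 2/4 + 2/3 + 3/4 + 2/6 + 5/6 + 5/5 + 2/3 + 3/5 + 4/7 + 6/7 + 5/6 + 5/6 + 3/4 + 1/1 + 3/4 + 4/4 + 0/4 + 2/3 = 335/14; mean = 335/14 ÷ 34 = 335/476 = 0.703781… → 0.704.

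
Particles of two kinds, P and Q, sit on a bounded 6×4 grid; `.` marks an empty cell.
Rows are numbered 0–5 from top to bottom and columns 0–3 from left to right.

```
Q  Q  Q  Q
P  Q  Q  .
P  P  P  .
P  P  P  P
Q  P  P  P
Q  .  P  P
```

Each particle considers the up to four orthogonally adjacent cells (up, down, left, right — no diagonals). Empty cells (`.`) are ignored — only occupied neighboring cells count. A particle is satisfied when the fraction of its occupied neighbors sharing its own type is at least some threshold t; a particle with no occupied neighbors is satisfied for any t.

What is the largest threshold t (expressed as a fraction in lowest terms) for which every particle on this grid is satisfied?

1/3

Row 0: (0,0)Q 1/2 · (0,1)Q 3/3 · (0,2)Q 3/3 · (0,3)Q 1/1
Row 1: (1,0)P 1/3 · (1,1)Q 2/4 · (1,2)Q 2/3
Row 2: (2,0)P 3/3 · (2,1)P 3/4 · (2,2)P 2/3
Row 3: (3,0)P 2/3 · (3,1)P 4/4 · (3,2)P 4/4 · (3,3)P 2/2
Row 4: (4,0)Q 1/3 · (4,1)P 2/3 · (4,2)P 4/4 · (4,3)P 3/3
Row 5: (5,0)Q 1/1 · (5,2)P 2/2 · (5,3)P 2/2
The smallest same-type fraction is 1/3 at (1,0), which reduces to 1/3. Any threshold above that leaves this particle unsatisfied.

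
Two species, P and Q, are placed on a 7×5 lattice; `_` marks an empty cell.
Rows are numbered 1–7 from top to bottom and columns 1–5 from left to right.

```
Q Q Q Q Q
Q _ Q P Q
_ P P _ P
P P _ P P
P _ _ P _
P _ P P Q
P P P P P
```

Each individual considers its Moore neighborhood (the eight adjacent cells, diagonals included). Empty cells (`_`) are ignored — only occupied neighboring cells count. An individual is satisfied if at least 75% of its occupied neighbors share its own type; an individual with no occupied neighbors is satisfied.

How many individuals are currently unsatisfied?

8

(1,1)Q 2/2 satisfied
(1,2)Q 4/4 satisfied
(1,3)Q 3/4 satisfied
(1,4)Q 4/5 satisfied
(1,5)Q 2/3 not
(2,1)Q 2/3 not
(2,3)Q 3/6 not
(2,4)P 2/7 not
(2,5)Q 2/4 not
(3,2)P 3/5 not
(3,3)P 4/5 satisfied
(3,5)P 3/4 satisfied
(4,1)P 3/3 satisfied
(4,2)P 4/4 satisfied
(4,4)P 4/4 satisfied
(4,5)P 3/3 satisfied
(5,1)P 3/3 satisfied
(5,4)P 4/5 satisfied
(6,1)P 3/3 satisfied
(6,3)P 5/5 satisfied
(6,4)P 5/6 satisfied
(6,5)Q 0/4 not
(7,1)P 2/2 satisfied
(7,2)P 4/4 satisfied
(7,3)P 4/4 satisfied
(7,4)P 4/5 satisfied
(7,5)P 2/3 not
Unsatisfied: (1,5), (2,1), (2,3), (2,4), (2,5), (3,2), (6,5), (7,5) — 8 in total.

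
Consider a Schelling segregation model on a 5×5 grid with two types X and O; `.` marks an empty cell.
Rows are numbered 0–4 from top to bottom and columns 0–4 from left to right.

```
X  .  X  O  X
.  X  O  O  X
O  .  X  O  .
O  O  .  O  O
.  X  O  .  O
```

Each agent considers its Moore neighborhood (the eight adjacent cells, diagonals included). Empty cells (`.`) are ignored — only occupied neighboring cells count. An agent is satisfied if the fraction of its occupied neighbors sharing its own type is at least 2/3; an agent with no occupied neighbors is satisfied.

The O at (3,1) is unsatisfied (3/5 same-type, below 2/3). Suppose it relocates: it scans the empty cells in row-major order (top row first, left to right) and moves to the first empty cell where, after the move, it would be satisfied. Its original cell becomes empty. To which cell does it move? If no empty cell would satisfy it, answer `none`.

Vacating (3,1). Empty cells in order:
  (0,1): 1/4 same-type → still unsatisfied.
  (1,0): 1/3 same-type → still unsatisfied.
  (2,1): 3/5 same-type → still unsatisfied.
  (2,4): 4/5 same-type → satisfied — stop here.

(2,4)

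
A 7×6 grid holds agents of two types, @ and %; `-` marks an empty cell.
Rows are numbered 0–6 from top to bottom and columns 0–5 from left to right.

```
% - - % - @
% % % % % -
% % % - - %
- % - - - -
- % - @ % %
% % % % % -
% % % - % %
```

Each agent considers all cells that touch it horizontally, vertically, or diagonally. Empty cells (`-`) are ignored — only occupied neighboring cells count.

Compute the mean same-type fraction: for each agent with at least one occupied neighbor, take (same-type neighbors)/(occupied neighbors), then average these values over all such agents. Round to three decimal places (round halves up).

(0,0)% 2/2
(0,3)% 3/3
(0,5)@ 0/1
(1,0)% 4/4
(1,1)% 6/6
(1,2)% 5/5
(1,3)% 4/4
(1,4)% 3/4
(2,0)% 4/4
(2,1)% 6/6
(2,2)% 5/5
(2,5)% 1/1
(3,1)% 4/4
(4,1)% 4/4
(4,3)@ 0/4
(4,4)% 3/4
(4,5)% 2/2
(5,0)% 4/4
(5,1)% 6/6
(5,2)% 5/6
(5,3)% 5/6
(5,4)% 5/6
(6,0)% 3/3
(6,1)% 5/5
(6,2)% 4/4
(6,4)% 3/3
(6,5)% 2/2
Sum over 27 agents: 2/2 + 3/3 + 0/1 + 4/4 + 6/6 + 5/5 + 4/4 + 3/4 + 4/4 + 6/6 + 5/5 + 1/1 + 4/4 + 4/4 + 0/4 + 3/4 + 2/2 + 4/4 + 6/6 + 5/6 + 5/6 + 5/6 + 3/3 + 5/5 + 4/4 + 3/3 + 2/2 = 24; mean = 24 ÷ 27 = 8/9 = 0.888888… → 0.889.

0.889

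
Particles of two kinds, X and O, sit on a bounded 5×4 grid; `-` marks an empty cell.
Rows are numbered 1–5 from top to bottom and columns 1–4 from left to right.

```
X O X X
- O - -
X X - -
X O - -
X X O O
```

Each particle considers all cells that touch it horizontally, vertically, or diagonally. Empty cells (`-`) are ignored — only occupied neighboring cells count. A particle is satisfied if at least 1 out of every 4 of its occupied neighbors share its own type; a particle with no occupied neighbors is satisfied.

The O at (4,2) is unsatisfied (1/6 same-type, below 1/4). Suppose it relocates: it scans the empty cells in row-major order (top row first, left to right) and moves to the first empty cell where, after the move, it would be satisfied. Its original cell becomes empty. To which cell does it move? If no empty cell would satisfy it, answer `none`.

Vacating (4,2). Empty cells in order:
  (2,1): 2/5 same-type → satisfied — stop here.

(2,1)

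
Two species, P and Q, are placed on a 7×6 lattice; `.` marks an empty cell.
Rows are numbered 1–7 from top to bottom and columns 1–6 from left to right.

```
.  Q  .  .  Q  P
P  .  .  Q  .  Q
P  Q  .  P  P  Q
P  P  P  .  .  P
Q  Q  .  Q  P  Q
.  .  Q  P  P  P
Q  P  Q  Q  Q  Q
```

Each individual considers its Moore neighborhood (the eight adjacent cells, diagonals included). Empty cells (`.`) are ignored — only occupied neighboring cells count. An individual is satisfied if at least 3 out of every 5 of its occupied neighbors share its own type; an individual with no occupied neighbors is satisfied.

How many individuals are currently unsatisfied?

24

Row 1: (1,2)Q 0/1 unhappy · (1,5)Q 2/3 ok · (1,6)P 0/2 unhappy
Row 2: (2,1)P 1/3 unhappy · (2,4)Q 1/3 unhappy · (2,6)Q 2/4 unhappy
Row 3: (3,1)P 3/4 ok · (3,2)Q 0/5 unhappy · (3,4)P 2/3 ok · (3,5)P 2/5 unhappy · (3,6)Q 1/3 unhappy
Row 4: (4,1)P 2/5 unhappy · (4,2)P 3/6 unhappy · (4,3)P 2/5 unhappy · (4,6)P 2/4 unhappy
Row 5: (5,1)Q 1/3 unhappy · (5,2)Q 2/5 unhappy · (5,4)Q 1/5 unhappy · (5,5)P 4/6 ok · (5,6)Q 0/4 unhappy
Row 6: (6,3)Q 4/6 ok · (6,4)P 2/7 unhappy · (6,5)P 3/8 unhappy · (6,6)P 2/5 unhappy
Row 7: (7,1)Q 0/1 unhappy · (7,2)P 0/3 unhappy · (7,3)Q 2/4 unhappy · (7,4)Q 3/5 ok · (7,5)Q 2/5 unhappy · (7,6)Q 1/3 unhappy
Unsatisfied: (1,2), (1,6), (2,1), (2,4), (2,6), (3,2), (3,5), (3,6), (4,1), (4,2), (4,3), (4,6), (5,1), (5,2), (5,4), (5,6), (6,4), (6,5), (6,6), (7,1), (7,2), (7,3), (7,5), (7,6) — 24 in total.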